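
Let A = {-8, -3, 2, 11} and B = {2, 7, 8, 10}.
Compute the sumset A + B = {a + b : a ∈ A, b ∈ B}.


A + B = {a + b : a ∈ A, b ∈ B}.
Enumerate all |A|·|B| = 4·4 = 16 pairs (a, b) and collect distinct sums.
a = -8: -8+2=-6, -8+7=-1, -8+8=0, -8+10=2
a = -3: -3+2=-1, -3+7=4, -3+8=5, -3+10=7
a = 2: 2+2=4, 2+7=9, 2+8=10, 2+10=12
a = 11: 11+2=13, 11+7=18, 11+8=19, 11+10=21
Collecting distinct sums: A + B = {-6, -1, 0, 2, 4, 5, 7, 9, 10, 12, 13, 18, 19, 21}
|A + B| = 14

A + B = {-6, -1, 0, 2, 4, 5, 7, 9, 10, 12, 13, 18, 19, 21}


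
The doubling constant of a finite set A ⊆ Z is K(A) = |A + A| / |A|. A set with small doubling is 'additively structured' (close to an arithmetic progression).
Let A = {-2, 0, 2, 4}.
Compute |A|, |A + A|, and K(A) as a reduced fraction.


|A| = 4.
Compute A + A by enumerating all 16 pairs.
A + A = {-4, -2, 0, 2, 4, 6, 8}, so |A + A| = 7.
K = |A + A| / |A| = 7/4 (already in lowest terms) ≈ 1.7500.
Reference: AP of size 4 gives K = 7/4 ≈ 1.7500; a fully generic set of size 4 gives K ≈ 2.5000.

|A| = 4, |A + A| = 7, K = 7/4.


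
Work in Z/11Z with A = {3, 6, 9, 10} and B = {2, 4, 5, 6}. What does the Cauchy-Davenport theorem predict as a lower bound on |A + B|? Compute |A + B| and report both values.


Cauchy-Davenport: |A + B| ≥ min(p, |A| + |B| - 1) for A, B nonempty in Z/pZ.
|A| = 4, |B| = 4, p = 11.
CD lower bound = min(11, 4 + 4 - 1) = min(11, 7) = 7.
Compute A + B mod 11 directly:
a = 3: 3+2=5, 3+4=7, 3+5=8, 3+6=9
a = 6: 6+2=8, 6+4=10, 6+5=0, 6+6=1
a = 9: 9+2=0, 9+4=2, 9+5=3, 9+6=4
a = 10: 10+2=1, 10+4=3, 10+5=4, 10+6=5
A + B = {0, 1, 2, 3, 4, 5, 7, 8, 9, 10}, so |A + B| = 10.
Verify: 10 ≥ 7? Yes ✓.

CD lower bound = 7, actual |A + B| = 10.


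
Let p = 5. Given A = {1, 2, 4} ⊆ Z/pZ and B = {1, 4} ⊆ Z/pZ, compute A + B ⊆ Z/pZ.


Work in Z/5Z: reduce every sum a + b modulo 5.
Enumerate all 6 pairs:
a = 1: 1+1=2, 1+4=0
a = 2: 2+1=3, 2+4=1
a = 4: 4+1=0, 4+4=3
Distinct residues collected: {0, 1, 2, 3}
|A + B| = 4 (out of 5 total residues).

A + B = {0, 1, 2, 3}


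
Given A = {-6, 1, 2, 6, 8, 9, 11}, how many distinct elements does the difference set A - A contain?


A - A = {a - a' : a, a' ∈ A}; |A| = 7.
Bounds: 2|A|-1 ≤ |A - A| ≤ |A|² - |A| + 1, i.e. 13 ≤ |A - A| ≤ 43.
Note: 0 ∈ A - A always (from a - a). The set is symmetric: if d ∈ A - A then -d ∈ A - A.
Enumerate nonzero differences d = a - a' with a > a' (then include -d):
Positive differences: {1, 2, 3, 4, 5, 6, 7, 8, 9, 10, 12, 14, 15, 17}
Full difference set: {0} ∪ (positive diffs) ∪ (negative diffs).
|A - A| = 1 + 2·14 = 29 (matches direct enumeration: 29).

|A - A| = 29


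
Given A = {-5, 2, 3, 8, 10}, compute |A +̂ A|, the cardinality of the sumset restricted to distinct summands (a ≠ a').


Restricted sumset: A +̂ A = {a + a' : a ∈ A, a' ∈ A, a ≠ a'}.
Equivalently, take A + A and drop any sum 2a that is achievable ONLY as a + a for a ∈ A (i.e. sums representable only with equal summands).
Enumerate pairs (a, a') with a < a' (symmetric, so each unordered pair gives one sum; this covers all a ≠ a'):
  -5 + 2 = -3
  -5 + 3 = -2
  -5 + 8 = 3
  -5 + 10 = 5
  2 + 3 = 5
  2 + 8 = 10
  2 + 10 = 12
  3 + 8 = 11
  3 + 10 = 13
  8 + 10 = 18
Collected distinct sums: {-3, -2, 3, 5, 10, 11, 12, 13, 18}
|A +̂ A| = 9
(Reference bound: |A +̂ A| ≥ 2|A| - 3 for |A| ≥ 2, with |A| = 5 giving ≥ 7.)

|A +̂ A| = 9


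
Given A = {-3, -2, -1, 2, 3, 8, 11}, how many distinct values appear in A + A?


A + A = {a + a' : a, a' ∈ A}; |A| = 7.
General bounds: 2|A| - 1 ≤ |A + A| ≤ |A|(|A|+1)/2, i.e. 13 ≤ |A + A| ≤ 28.
Lower bound 2|A|-1 is attained iff A is an arithmetic progression.
Enumerate sums a + a' for a ≤ a' (symmetric, so this suffices):
a = -3: -3+-3=-6, -3+-2=-5, -3+-1=-4, -3+2=-1, -3+3=0, -3+8=5, -3+11=8
a = -2: -2+-2=-4, -2+-1=-3, -2+2=0, -2+3=1, -2+8=6, -2+11=9
a = -1: -1+-1=-2, -1+2=1, -1+3=2, -1+8=7, -1+11=10
a = 2: 2+2=4, 2+3=5, 2+8=10, 2+11=13
a = 3: 3+3=6, 3+8=11, 3+11=14
a = 8: 8+8=16, 8+11=19
a = 11: 11+11=22
Distinct sums: {-6, -5, -4, -3, -2, -1, 0, 1, 2, 4, 5, 6, 7, 8, 9, 10, 11, 13, 14, 16, 19, 22}
|A + A| = 22

|A + A| = 22


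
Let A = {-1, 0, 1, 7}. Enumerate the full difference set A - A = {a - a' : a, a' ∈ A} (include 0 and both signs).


A - A = {a - a' : a, a' ∈ A}.
Compute a - a' for each ordered pair (a, a'):
a = -1: -1--1=0, -1-0=-1, -1-1=-2, -1-7=-8
a = 0: 0--1=1, 0-0=0, 0-1=-1, 0-7=-7
a = 1: 1--1=2, 1-0=1, 1-1=0, 1-7=-6
a = 7: 7--1=8, 7-0=7, 7-1=6, 7-7=0
Collecting distinct values (and noting 0 appears from a-a):
A - A = {-8, -7, -6, -2, -1, 0, 1, 2, 6, 7, 8}
|A - A| = 11

A - A = {-8, -7, -6, -2, -1, 0, 1, 2, 6, 7, 8}


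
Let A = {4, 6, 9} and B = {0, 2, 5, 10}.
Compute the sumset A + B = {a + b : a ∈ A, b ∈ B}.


A + B = {a + b : a ∈ A, b ∈ B}.
Enumerate all |A|·|B| = 3·4 = 12 pairs (a, b) and collect distinct sums.
a = 4: 4+0=4, 4+2=6, 4+5=9, 4+10=14
a = 6: 6+0=6, 6+2=8, 6+5=11, 6+10=16
a = 9: 9+0=9, 9+2=11, 9+5=14, 9+10=19
Collecting distinct sums: A + B = {4, 6, 8, 9, 11, 14, 16, 19}
|A + B| = 8

A + B = {4, 6, 8, 9, 11, 14, 16, 19}


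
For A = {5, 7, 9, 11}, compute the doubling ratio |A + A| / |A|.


|A| = 4.
Compute A + A by enumerating all 16 pairs.
A + A = {10, 12, 14, 16, 18, 20, 22}, so |A + A| = 7.
K = |A + A| / |A| = 7/4 (already in lowest terms) ≈ 1.7500.
Reference: AP of size 4 gives K = 7/4 ≈ 1.7500; a fully generic set of size 4 gives K ≈ 2.5000.

|A| = 4, |A + A| = 7, K = 7/4.


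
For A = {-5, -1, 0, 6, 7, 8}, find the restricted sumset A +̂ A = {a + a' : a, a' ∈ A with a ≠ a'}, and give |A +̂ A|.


Restricted sumset: A +̂ A = {a + a' : a ∈ A, a' ∈ A, a ≠ a'}.
Equivalently, take A + A and drop any sum 2a that is achievable ONLY as a + a for a ∈ A (i.e. sums representable only with equal summands).
Enumerate pairs (a, a') with a < a' (symmetric, so each unordered pair gives one sum; this covers all a ≠ a'):
  -5 + -1 = -6
  -5 + 0 = -5
  -5 + 6 = 1
  -5 + 7 = 2
  -5 + 8 = 3
  -1 + 0 = -1
  -1 + 6 = 5
  -1 + 7 = 6
  -1 + 8 = 7
  0 + 6 = 6
  0 + 7 = 7
  0 + 8 = 8
  6 + 7 = 13
  6 + 8 = 14
  7 + 8 = 15
Collected distinct sums: {-6, -5, -1, 1, 2, 3, 5, 6, 7, 8, 13, 14, 15}
|A +̂ A| = 13
(Reference bound: |A +̂ A| ≥ 2|A| - 3 for |A| ≥ 2, with |A| = 6 giving ≥ 9.)

|A +̂ A| = 13


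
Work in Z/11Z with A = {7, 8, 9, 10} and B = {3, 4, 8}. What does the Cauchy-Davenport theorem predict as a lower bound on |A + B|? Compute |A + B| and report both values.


Cauchy-Davenport: |A + B| ≥ min(p, |A| + |B| - 1) for A, B nonempty in Z/pZ.
|A| = 4, |B| = 3, p = 11.
CD lower bound = min(11, 4 + 3 - 1) = min(11, 6) = 6.
Compute A + B mod 11 directly:
a = 7: 7+3=10, 7+4=0, 7+8=4
a = 8: 8+3=0, 8+4=1, 8+8=5
a = 9: 9+3=1, 9+4=2, 9+8=6
a = 10: 10+3=2, 10+4=3, 10+8=7
A + B = {0, 1, 2, 3, 4, 5, 6, 7, 10}, so |A + B| = 9.
Verify: 9 ≥ 6? Yes ✓.

CD lower bound = 6, actual |A + B| = 9.


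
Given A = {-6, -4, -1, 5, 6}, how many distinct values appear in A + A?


A + A = {a + a' : a, a' ∈ A}; |A| = 5.
General bounds: 2|A| - 1 ≤ |A + A| ≤ |A|(|A|+1)/2, i.e. 9 ≤ |A + A| ≤ 15.
Lower bound 2|A|-1 is attained iff A is an arithmetic progression.
Enumerate sums a + a' for a ≤ a' (symmetric, so this suffices):
a = -6: -6+-6=-12, -6+-4=-10, -6+-1=-7, -6+5=-1, -6+6=0
a = -4: -4+-4=-8, -4+-1=-5, -4+5=1, -4+6=2
a = -1: -1+-1=-2, -1+5=4, -1+6=5
a = 5: 5+5=10, 5+6=11
a = 6: 6+6=12
Distinct sums: {-12, -10, -8, -7, -5, -2, -1, 0, 1, 2, 4, 5, 10, 11, 12}
|A + A| = 15

|A + A| = 15


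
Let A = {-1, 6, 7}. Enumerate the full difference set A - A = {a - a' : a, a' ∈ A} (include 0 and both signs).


A - A = {a - a' : a, a' ∈ A}.
Compute a - a' for each ordered pair (a, a'):
a = -1: -1--1=0, -1-6=-7, -1-7=-8
a = 6: 6--1=7, 6-6=0, 6-7=-1
a = 7: 7--1=8, 7-6=1, 7-7=0
Collecting distinct values (and noting 0 appears from a-a):
A - A = {-8, -7, -1, 0, 1, 7, 8}
|A - A| = 7

A - A = {-8, -7, -1, 0, 1, 7, 8}


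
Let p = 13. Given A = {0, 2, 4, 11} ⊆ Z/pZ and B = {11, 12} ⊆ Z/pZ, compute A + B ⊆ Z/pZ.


Work in Z/13Z: reduce every sum a + b modulo 13.
Enumerate all 8 pairs:
a = 0: 0+11=11, 0+12=12
a = 2: 2+11=0, 2+12=1
a = 4: 4+11=2, 4+12=3
a = 11: 11+11=9, 11+12=10
Distinct residues collected: {0, 1, 2, 3, 9, 10, 11, 12}
|A + B| = 8 (out of 13 total residues).

A + B = {0, 1, 2, 3, 9, 10, 11, 12}


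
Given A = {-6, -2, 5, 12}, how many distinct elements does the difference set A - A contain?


A - A = {a - a' : a, a' ∈ A}; |A| = 4.
Bounds: 2|A|-1 ≤ |A - A| ≤ |A|² - |A| + 1, i.e. 7 ≤ |A - A| ≤ 13.
Note: 0 ∈ A - A always (from a - a). The set is symmetric: if d ∈ A - A then -d ∈ A - A.
Enumerate nonzero differences d = a - a' with a > a' (then include -d):
Positive differences: {4, 7, 11, 14, 18}
Full difference set: {0} ∪ (positive diffs) ∪ (negative diffs).
|A - A| = 1 + 2·5 = 11 (matches direct enumeration: 11).

|A - A| = 11


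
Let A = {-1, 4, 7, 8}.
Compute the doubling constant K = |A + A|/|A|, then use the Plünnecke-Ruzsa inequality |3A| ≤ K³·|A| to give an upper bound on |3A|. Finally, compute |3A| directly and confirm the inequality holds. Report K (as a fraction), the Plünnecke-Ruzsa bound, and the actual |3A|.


|A| = 4.
Step 1: Compute A + A by enumerating all 16 pairs.
A + A = {-2, 3, 6, 7, 8, 11, 12, 14, 15, 16}, so |A + A| = 10.
Step 2: Doubling constant K = |A + A|/|A| = 10/4 = 10/4 ≈ 2.5000.
Step 3: Plünnecke-Ruzsa gives |3A| ≤ K³·|A| = (2.5000)³ · 4 ≈ 62.5000.
Step 4: Compute 3A = A + A + A directly by enumerating all triples (a,b,c) ∈ A³; |3A| = 19.
Step 5: Check 19 ≤ 62.5000? Yes ✓.

K = 10/4, Plünnecke-Ruzsa bound K³|A| ≈ 62.5000, |3A| = 19, inequality holds.


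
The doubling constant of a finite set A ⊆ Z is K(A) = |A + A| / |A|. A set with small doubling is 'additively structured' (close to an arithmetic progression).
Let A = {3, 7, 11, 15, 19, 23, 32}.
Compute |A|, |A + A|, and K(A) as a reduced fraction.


|A| = 7.
Compute A + A by enumerating all 49 pairs.
A + A = {6, 10, 14, 18, 22, 26, 30, 34, 35, 38, 39, 42, 43, 46, 47, 51, 55, 64}, so |A + A| = 18.
K = |A + A| / |A| = 18/7 (already in lowest terms) ≈ 2.5714.
Reference: AP of size 7 gives K = 13/7 ≈ 1.8571; a fully generic set of size 7 gives K ≈ 4.0000.

|A| = 7, |A + A| = 18, K = 18/7.


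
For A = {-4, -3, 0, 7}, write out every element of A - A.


A - A = {a - a' : a, a' ∈ A}.
Compute a - a' for each ordered pair (a, a'):
a = -4: -4--4=0, -4--3=-1, -4-0=-4, -4-7=-11
a = -3: -3--4=1, -3--3=0, -3-0=-3, -3-7=-10
a = 0: 0--4=4, 0--3=3, 0-0=0, 0-7=-7
a = 7: 7--4=11, 7--3=10, 7-0=7, 7-7=0
Collecting distinct values (and noting 0 appears from a-a):
A - A = {-11, -10, -7, -4, -3, -1, 0, 1, 3, 4, 7, 10, 11}
|A - A| = 13

A - A = {-11, -10, -7, -4, -3, -1, 0, 1, 3, 4, 7, 10, 11}


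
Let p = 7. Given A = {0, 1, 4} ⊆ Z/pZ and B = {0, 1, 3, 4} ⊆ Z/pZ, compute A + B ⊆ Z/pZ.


Work in Z/7Z: reduce every sum a + b modulo 7.
Enumerate all 12 pairs:
a = 0: 0+0=0, 0+1=1, 0+3=3, 0+4=4
a = 1: 1+0=1, 1+1=2, 1+3=4, 1+4=5
a = 4: 4+0=4, 4+1=5, 4+3=0, 4+4=1
Distinct residues collected: {0, 1, 2, 3, 4, 5}
|A + B| = 6 (out of 7 total residues).

A + B = {0, 1, 2, 3, 4, 5}


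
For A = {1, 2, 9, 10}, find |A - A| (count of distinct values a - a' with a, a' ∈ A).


A - A = {a - a' : a, a' ∈ A}; |A| = 4.
Bounds: 2|A|-1 ≤ |A - A| ≤ |A|² - |A| + 1, i.e. 7 ≤ |A - A| ≤ 13.
Note: 0 ∈ A - A always (from a - a). The set is symmetric: if d ∈ A - A then -d ∈ A - A.
Enumerate nonzero differences d = a - a' with a > a' (then include -d):
Positive differences: {1, 7, 8, 9}
Full difference set: {0} ∪ (positive diffs) ∪ (negative diffs).
|A - A| = 1 + 2·4 = 9 (matches direct enumeration: 9).

|A - A| = 9


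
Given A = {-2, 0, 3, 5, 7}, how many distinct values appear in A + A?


A + A = {a + a' : a, a' ∈ A}; |A| = 5.
General bounds: 2|A| - 1 ≤ |A + A| ≤ |A|(|A|+1)/2, i.e. 9 ≤ |A + A| ≤ 15.
Lower bound 2|A|-1 is attained iff A is an arithmetic progression.
Enumerate sums a + a' for a ≤ a' (symmetric, so this suffices):
a = -2: -2+-2=-4, -2+0=-2, -2+3=1, -2+5=3, -2+7=5
a = 0: 0+0=0, 0+3=3, 0+5=5, 0+7=7
a = 3: 3+3=6, 3+5=8, 3+7=10
a = 5: 5+5=10, 5+7=12
a = 7: 7+7=14
Distinct sums: {-4, -2, 0, 1, 3, 5, 6, 7, 8, 10, 12, 14}
|A + A| = 12

|A + A| = 12


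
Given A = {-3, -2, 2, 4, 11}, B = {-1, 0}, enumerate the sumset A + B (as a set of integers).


A + B = {a + b : a ∈ A, b ∈ B}.
Enumerate all |A|·|B| = 5·2 = 10 pairs (a, b) and collect distinct sums.
a = -3: -3+-1=-4, -3+0=-3
a = -2: -2+-1=-3, -2+0=-2
a = 2: 2+-1=1, 2+0=2
a = 4: 4+-1=3, 4+0=4
a = 11: 11+-1=10, 11+0=11
Collecting distinct sums: A + B = {-4, -3, -2, 1, 2, 3, 4, 10, 11}
|A + B| = 9

A + B = {-4, -3, -2, 1, 2, 3, 4, 10, 11}


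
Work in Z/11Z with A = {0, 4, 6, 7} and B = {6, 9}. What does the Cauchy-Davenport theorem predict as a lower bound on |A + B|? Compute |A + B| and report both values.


Cauchy-Davenport: |A + B| ≥ min(p, |A| + |B| - 1) for A, B nonempty in Z/pZ.
|A| = 4, |B| = 2, p = 11.
CD lower bound = min(11, 4 + 2 - 1) = min(11, 5) = 5.
Compute A + B mod 11 directly:
a = 0: 0+6=6, 0+9=9
a = 4: 4+6=10, 4+9=2
a = 6: 6+6=1, 6+9=4
a = 7: 7+6=2, 7+9=5
A + B = {1, 2, 4, 5, 6, 9, 10}, so |A + B| = 7.
Verify: 7 ≥ 5? Yes ✓.

CD lower bound = 5, actual |A + B| = 7.


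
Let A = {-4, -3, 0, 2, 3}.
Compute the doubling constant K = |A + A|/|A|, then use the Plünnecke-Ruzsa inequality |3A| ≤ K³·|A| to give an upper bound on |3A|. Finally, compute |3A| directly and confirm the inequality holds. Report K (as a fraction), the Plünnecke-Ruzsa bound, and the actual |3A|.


|A| = 5.
Step 1: Compute A + A by enumerating all 25 pairs.
A + A = {-8, -7, -6, -4, -3, -2, -1, 0, 2, 3, 4, 5, 6}, so |A + A| = 13.
Step 2: Doubling constant K = |A + A|/|A| = 13/5 = 13/5 ≈ 2.6000.
Step 3: Plünnecke-Ruzsa gives |3A| ≤ K³·|A| = (2.6000)³ · 5 ≈ 87.8800.
Step 4: Compute 3A = A + A + A directly by enumerating all triples (a,b,c) ∈ A³; |3A| = 22.
Step 5: Check 22 ≤ 87.8800? Yes ✓.

K = 13/5, Plünnecke-Ruzsa bound K³|A| ≈ 87.8800, |3A| = 22, inequality holds.


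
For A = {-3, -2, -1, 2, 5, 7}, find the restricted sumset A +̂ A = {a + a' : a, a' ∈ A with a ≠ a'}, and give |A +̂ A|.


Restricted sumset: A +̂ A = {a + a' : a ∈ A, a' ∈ A, a ≠ a'}.
Equivalently, take A + A and drop any sum 2a that is achievable ONLY as a + a for a ∈ A (i.e. sums representable only with equal summands).
Enumerate pairs (a, a') with a < a' (symmetric, so each unordered pair gives one sum; this covers all a ≠ a'):
  -3 + -2 = -5
  -3 + -1 = -4
  -3 + 2 = -1
  -3 + 5 = 2
  -3 + 7 = 4
  -2 + -1 = -3
  -2 + 2 = 0
  -2 + 5 = 3
  -2 + 7 = 5
  -1 + 2 = 1
  -1 + 5 = 4
  -1 + 7 = 6
  2 + 5 = 7
  2 + 7 = 9
  5 + 7 = 12
Collected distinct sums: {-5, -4, -3, -1, 0, 1, 2, 3, 4, 5, 6, 7, 9, 12}
|A +̂ A| = 14
(Reference bound: |A +̂ A| ≥ 2|A| - 3 for |A| ≥ 2, with |A| = 6 giving ≥ 9.)

|A +̂ A| = 14


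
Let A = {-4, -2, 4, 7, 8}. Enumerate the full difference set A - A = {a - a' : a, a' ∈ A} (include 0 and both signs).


A - A = {a - a' : a, a' ∈ A}.
Compute a - a' for each ordered pair (a, a'):
a = -4: -4--4=0, -4--2=-2, -4-4=-8, -4-7=-11, -4-8=-12
a = -2: -2--4=2, -2--2=0, -2-4=-6, -2-7=-9, -2-8=-10
a = 4: 4--4=8, 4--2=6, 4-4=0, 4-7=-3, 4-8=-4
a = 7: 7--4=11, 7--2=9, 7-4=3, 7-7=0, 7-8=-1
a = 8: 8--4=12, 8--2=10, 8-4=4, 8-7=1, 8-8=0
Collecting distinct values (and noting 0 appears from a-a):
A - A = {-12, -11, -10, -9, -8, -6, -4, -3, -2, -1, 0, 1, 2, 3, 4, 6, 8, 9, 10, 11, 12}
|A - A| = 21

A - A = {-12, -11, -10, -9, -8, -6, -4, -3, -2, -1, 0, 1, 2, 3, 4, 6, 8, 9, 10, 11, 12}


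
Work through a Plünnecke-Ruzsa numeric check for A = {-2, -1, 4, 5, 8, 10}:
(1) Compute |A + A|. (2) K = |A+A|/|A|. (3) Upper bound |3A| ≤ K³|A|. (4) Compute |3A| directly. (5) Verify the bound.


|A| = 6.
Step 1: Compute A + A by enumerating all 36 pairs.
A + A = {-4, -3, -2, 2, 3, 4, 6, 7, 8, 9, 10, 12, 13, 14, 15, 16, 18, 20}, so |A + A| = 18.
Step 2: Doubling constant K = |A + A|/|A| = 18/6 = 18/6 ≈ 3.0000.
Step 3: Plünnecke-Ruzsa gives |3A| ≤ K³·|A| = (3.0000)³ · 6 ≈ 162.0000.
Step 4: Compute 3A = A + A + A directly by enumerating all triples (a,b,c) ∈ A³; |3A| = 33.
Step 5: Check 33 ≤ 162.0000? Yes ✓.

K = 18/6, Plünnecke-Ruzsa bound K³|A| ≈ 162.0000, |3A| = 33, inequality holds.


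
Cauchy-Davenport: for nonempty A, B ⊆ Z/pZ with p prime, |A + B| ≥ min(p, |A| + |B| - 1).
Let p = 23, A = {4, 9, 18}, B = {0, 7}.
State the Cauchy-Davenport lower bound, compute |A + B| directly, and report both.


Cauchy-Davenport: |A + B| ≥ min(p, |A| + |B| - 1) for A, B nonempty in Z/pZ.
|A| = 3, |B| = 2, p = 23.
CD lower bound = min(23, 3 + 2 - 1) = min(23, 4) = 4.
Compute A + B mod 23 directly:
a = 4: 4+0=4, 4+7=11
a = 9: 9+0=9, 9+7=16
a = 18: 18+0=18, 18+7=2
A + B = {2, 4, 9, 11, 16, 18}, so |A + B| = 6.
Verify: 6 ≥ 4? Yes ✓.

CD lower bound = 4, actual |A + B| = 6.


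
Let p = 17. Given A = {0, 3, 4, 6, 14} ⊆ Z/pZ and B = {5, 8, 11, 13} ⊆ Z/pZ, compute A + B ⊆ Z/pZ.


Work in Z/17Z: reduce every sum a + b modulo 17.
Enumerate all 20 pairs:
a = 0: 0+5=5, 0+8=8, 0+11=11, 0+13=13
a = 3: 3+5=8, 3+8=11, 3+11=14, 3+13=16
a = 4: 4+5=9, 4+8=12, 4+11=15, 4+13=0
a = 6: 6+5=11, 6+8=14, 6+11=0, 6+13=2
a = 14: 14+5=2, 14+8=5, 14+11=8, 14+13=10
Distinct residues collected: {0, 2, 5, 8, 9, 10, 11, 12, 13, 14, 15, 16}
|A + B| = 12 (out of 17 total residues).

A + B = {0, 2, 5, 8, 9, 10, 11, 12, 13, 14, 15, 16}


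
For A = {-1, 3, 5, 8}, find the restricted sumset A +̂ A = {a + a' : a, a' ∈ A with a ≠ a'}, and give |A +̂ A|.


Restricted sumset: A +̂ A = {a + a' : a ∈ A, a' ∈ A, a ≠ a'}.
Equivalently, take A + A and drop any sum 2a that is achievable ONLY as a + a for a ∈ A (i.e. sums representable only with equal summands).
Enumerate pairs (a, a') with a < a' (symmetric, so each unordered pair gives one sum; this covers all a ≠ a'):
  -1 + 3 = 2
  -1 + 5 = 4
  -1 + 8 = 7
  3 + 5 = 8
  3 + 8 = 11
  5 + 8 = 13
Collected distinct sums: {2, 4, 7, 8, 11, 13}
|A +̂ A| = 6
(Reference bound: |A +̂ A| ≥ 2|A| - 3 for |A| ≥ 2, with |A| = 4 giving ≥ 5.)

|A +̂ A| = 6


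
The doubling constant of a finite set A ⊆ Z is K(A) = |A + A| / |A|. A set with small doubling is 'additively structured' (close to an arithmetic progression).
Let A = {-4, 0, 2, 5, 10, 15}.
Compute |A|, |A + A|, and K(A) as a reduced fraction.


|A| = 6.
Compute A + A by enumerating all 36 pairs.
A + A = {-8, -4, -2, 0, 1, 2, 4, 5, 6, 7, 10, 11, 12, 15, 17, 20, 25, 30}, so |A + A| = 18.
K = |A + A| / |A| = 18/6 = 3/1 ≈ 3.0000.
Reference: AP of size 6 gives K = 11/6 ≈ 1.8333; a fully generic set of size 6 gives K ≈ 3.5000.

|A| = 6, |A + A| = 18, K = 18/6 = 3/1.


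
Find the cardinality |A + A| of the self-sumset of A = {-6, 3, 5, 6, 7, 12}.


A + A = {a + a' : a, a' ∈ A}; |A| = 6.
General bounds: 2|A| - 1 ≤ |A + A| ≤ |A|(|A|+1)/2, i.e. 11 ≤ |A + A| ≤ 21.
Lower bound 2|A|-1 is attained iff A is an arithmetic progression.
Enumerate sums a + a' for a ≤ a' (symmetric, so this suffices):
a = -6: -6+-6=-12, -6+3=-3, -6+5=-1, -6+6=0, -6+7=1, -6+12=6
a = 3: 3+3=6, 3+5=8, 3+6=9, 3+7=10, 3+12=15
a = 5: 5+5=10, 5+6=11, 5+7=12, 5+12=17
a = 6: 6+6=12, 6+7=13, 6+12=18
a = 7: 7+7=14, 7+12=19
a = 12: 12+12=24
Distinct sums: {-12, -3, -1, 0, 1, 6, 8, 9, 10, 11, 12, 13, 14, 15, 17, 18, 19, 24}
|A + A| = 18

|A + A| = 18


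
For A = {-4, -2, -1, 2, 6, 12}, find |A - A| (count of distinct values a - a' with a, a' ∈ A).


A - A = {a - a' : a, a' ∈ A}; |A| = 6.
Bounds: 2|A|-1 ≤ |A - A| ≤ |A|² - |A| + 1, i.e. 11 ≤ |A - A| ≤ 31.
Note: 0 ∈ A - A always (from a - a). The set is symmetric: if d ∈ A - A then -d ∈ A - A.
Enumerate nonzero differences d = a - a' with a > a' (then include -d):
Positive differences: {1, 2, 3, 4, 6, 7, 8, 10, 13, 14, 16}
Full difference set: {0} ∪ (positive diffs) ∪ (negative diffs).
|A - A| = 1 + 2·11 = 23 (matches direct enumeration: 23).

|A - A| = 23


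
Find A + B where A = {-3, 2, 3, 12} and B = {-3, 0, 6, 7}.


A + B = {a + b : a ∈ A, b ∈ B}.
Enumerate all |A|·|B| = 4·4 = 16 pairs (a, b) and collect distinct sums.
a = -3: -3+-3=-6, -3+0=-3, -3+6=3, -3+7=4
a = 2: 2+-3=-1, 2+0=2, 2+6=8, 2+7=9
a = 3: 3+-3=0, 3+0=3, 3+6=9, 3+7=10
a = 12: 12+-3=9, 12+0=12, 12+6=18, 12+7=19
Collecting distinct sums: A + B = {-6, -3, -1, 0, 2, 3, 4, 8, 9, 10, 12, 18, 19}
|A + B| = 13

A + B = {-6, -3, -1, 0, 2, 3, 4, 8, 9, 10, 12, 18, 19}


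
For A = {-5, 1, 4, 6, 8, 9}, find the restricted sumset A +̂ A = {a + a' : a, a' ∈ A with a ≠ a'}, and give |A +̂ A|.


Restricted sumset: A +̂ A = {a + a' : a ∈ A, a' ∈ A, a ≠ a'}.
Equivalently, take A + A and drop any sum 2a that is achievable ONLY as a + a for a ∈ A (i.e. sums representable only with equal summands).
Enumerate pairs (a, a') with a < a' (symmetric, so each unordered pair gives one sum; this covers all a ≠ a'):
  -5 + 1 = -4
  -5 + 4 = -1
  -5 + 6 = 1
  -5 + 8 = 3
  -5 + 9 = 4
  1 + 4 = 5
  1 + 6 = 7
  1 + 8 = 9
  1 + 9 = 10
  4 + 6 = 10
  4 + 8 = 12
  4 + 9 = 13
  6 + 8 = 14
  6 + 9 = 15
  8 + 9 = 17
Collected distinct sums: {-4, -1, 1, 3, 4, 5, 7, 9, 10, 12, 13, 14, 15, 17}
|A +̂ A| = 14
(Reference bound: |A +̂ A| ≥ 2|A| - 3 for |A| ≥ 2, with |A| = 6 giving ≥ 9.)

|A +̂ A| = 14


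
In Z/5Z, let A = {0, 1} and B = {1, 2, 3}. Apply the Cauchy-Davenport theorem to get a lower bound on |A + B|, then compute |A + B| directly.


Cauchy-Davenport: |A + B| ≥ min(p, |A| + |B| - 1) for A, B nonempty in Z/pZ.
|A| = 2, |B| = 3, p = 5.
CD lower bound = min(5, 2 + 3 - 1) = min(5, 4) = 4.
Compute A + B mod 5 directly:
a = 0: 0+1=1, 0+2=2, 0+3=3
a = 1: 1+1=2, 1+2=3, 1+3=4
A + B = {1, 2, 3, 4}, so |A + B| = 4.
Verify: 4 ≥ 4? Yes ✓.

CD lower bound = 4, actual |A + B| = 4.


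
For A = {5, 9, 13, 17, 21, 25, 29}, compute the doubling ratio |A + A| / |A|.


|A| = 7.
Compute A + A by enumerating all 49 pairs.
A + A = {10, 14, 18, 22, 26, 30, 34, 38, 42, 46, 50, 54, 58}, so |A + A| = 13.
K = |A + A| / |A| = 13/7 (already in lowest terms) ≈ 1.8571.
Reference: AP of size 7 gives K = 13/7 ≈ 1.8571; a fully generic set of size 7 gives K ≈ 4.0000.

|A| = 7, |A + A| = 13, K = 13/7.


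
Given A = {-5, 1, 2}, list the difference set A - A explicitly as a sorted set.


A - A = {a - a' : a, a' ∈ A}.
Compute a - a' for each ordered pair (a, a'):
a = -5: -5--5=0, -5-1=-6, -5-2=-7
a = 1: 1--5=6, 1-1=0, 1-2=-1
a = 2: 2--5=7, 2-1=1, 2-2=0
Collecting distinct values (and noting 0 appears from a-a):
A - A = {-7, -6, -1, 0, 1, 6, 7}
|A - A| = 7

A - A = {-7, -6, -1, 0, 1, 6, 7}


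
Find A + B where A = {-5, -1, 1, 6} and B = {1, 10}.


A + B = {a + b : a ∈ A, b ∈ B}.
Enumerate all |A|·|B| = 4·2 = 8 pairs (a, b) and collect distinct sums.
a = -5: -5+1=-4, -5+10=5
a = -1: -1+1=0, -1+10=9
a = 1: 1+1=2, 1+10=11
a = 6: 6+1=7, 6+10=16
Collecting distinct sums: A + B = {-4, 0, 2, 5, 7, 9, 11, 16}
|A + B| = 8

A + B = {-4, 0, 2, 5, 7, 9, 11, 16}


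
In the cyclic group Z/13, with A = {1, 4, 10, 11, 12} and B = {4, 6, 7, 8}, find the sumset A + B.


Work in Z/13Z: reduce every sum a + b modulo 13.
Enumerate all 20 pairs:
a = 1: 1+4=5, 1+6=7, 1+7=8, 1+8=9
a = 4: 4+4=8, 4+6=10, 4+7=11, 4+8=12
a = 10: 10+4=1, 10+6=3, 10+7=4, 10+8=5
a = 11: 11+4=2, 11+6=4, 11+7=5, 11+8=6
a = 12: 12+4=3, 12+6=5, 12+7=6, 12+8=7
Distinct residues collected: {1, 2, 3, 4, 5, 6, 7, 8, 9, 10, 11, 12}
|A + B| = 12 (out of 13 total residues).

A + B = {1, 2, 3, 4, 5, 6, 7, 8, 9, 10, 11, 12}


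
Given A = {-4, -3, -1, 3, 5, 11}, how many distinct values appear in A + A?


A + A = {a + a' : a, a' ∈ A}; |A| = 6.
General bounds: 2|A| - 1 ≤ |A + A| ≤ |A|(|A|+1)/2, i.e. 11 ≤ |A + A| ≤ 21.
Lower bound 2|A|-1 is attained iff A is an arithmetic progression.
Enumerate sums a + a' for a ≤ a' (symmetric, so this suffices):
a = -4: -4+-4=-8, -4+-3=-7, -4+-1=-5, -4+3=-1, -4+5=1, -4+11=7
a = -3: -3+-3=-6, -3+-1=-4, -3+3=0, -3+5=2, -3+11=8
a = -1: -1+-1=-2, -1+3=2, -1+5=4, -1+11=10
a = 3: 3+3=6, 3+5=8, 3+11=14
a = 5: 5+5=10, 5+11=16
a = 11: 11+11=22
Distinct sums: {-8, -7, -6, -5, -4, -2, -1, 0, 1, 2, 4, 6, 7, 8, 10, 14, 16, 22}
|A + A| = 18

|A + A| = 18


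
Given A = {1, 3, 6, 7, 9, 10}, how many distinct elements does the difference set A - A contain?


A - A = {a - a' : a, a' ∈ A}; |A| = 6.
Bounds: 2|A|-1 ≤ |A - A| ≤ |A|² - |A| + 1, i.e. 11 ≤ |A - A| ≤ 31.
Note: 0 ∈ A - A always (from a - a). The set is symmetric: if d ∈ A - A then -d ∈ A - A.
Enumerate nonzero differences d = a - a' with a > a' (then include -d):
Positive differences: {1, 2, 3, 4, 5, 6, 7, 8, 9}
Full difference set: {0} ∪ (positive diffs) ∪ (negative diffs).
|A - A| = 1 + 2·9 = 19 (matches direct enumeration: 19).

|A - A| = 19


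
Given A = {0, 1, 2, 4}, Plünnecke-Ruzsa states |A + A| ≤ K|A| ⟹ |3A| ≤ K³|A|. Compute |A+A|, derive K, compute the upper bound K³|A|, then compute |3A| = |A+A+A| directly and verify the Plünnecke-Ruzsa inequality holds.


|A| = 4.
Step 1: Compute A + A by enumerating all 16 pairs.
A + A = {0, 1, 2, 3, 4, 5, 6, 8}, so |A + A| = 8.
Step 2: Doubling constant K = |A + A|/|A| = 8/4 = 8/4 ≈ 2.0000.
Step 3: Plünnecke-Ruzsa gives |3A| ≤ K³·|A| = (2.0000)³ · 4 ≈ 32.0000.
Step 4: Compute 3A = A + A + A directly by enumerating all triples (a,b,c) ∈ A³; |3A| = 12.
Step 5: Check 12 ≤ 32.0000? Yes ✓.

K = 8/4, Plünnecke-Ruzsa bound K³|A| ≈ 32.0000, |3A| = 12, inequality holds.


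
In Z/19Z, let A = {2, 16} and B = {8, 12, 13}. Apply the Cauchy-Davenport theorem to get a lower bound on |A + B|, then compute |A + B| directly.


Cauchy-Davenport: |A + B| ≥ min(p, |A| + |B| - 1) for A, B nonempty in Z/pZ.
|A| = 2, |B| = 3, p = 19.
CD lower bound = min(19, 2 + 3 - 1) = min(19, 4) = 4.
Compute A + B mod 19 directly:
a = 2: 2+8=10, 2+12=14, 2+13=15
a = 16: 16+8=5, 16+12=9, 16+13=10
A + B = {5, 9, 10, 14, 15}, so |A + B| = 5.
Verify: 5 ≥ 4? Yes ✓.

CD lower bound = 4, actual |A + B| = 5.


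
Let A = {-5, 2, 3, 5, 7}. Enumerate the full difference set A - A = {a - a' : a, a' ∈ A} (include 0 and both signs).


A - A = {a - a' : a, a' ∈ A}.
Compute a - a' for each ordered pair (a, a'):
a = -5: -5--5=0, -5-2=-7, -5-3=-8, -5-5=-10, -5-7=-12
a = 2: 2--5=7, 2-2=0, 2-3=-1, 2-5=-3, 2-7=-5
a = 3: 3--5=8, 3-2=1, 3-3=0, 3-5=-2, 3-7=-4
a = 5: 5--5=10, 5-2=3, 5-3=2, 5-5=0, 5-7=-2
a = 7: 7--5=12, 7-2=5, 7-3=4, 7-5=2, 7-7=0
Collecting distinct values (and noting 0 appears from a-a):
A - A = {-12, -10, -8, -7, -5, -4, -3, -2, -1, 0, 1, 2, 3, 4, 5, 7, 8, 10, 12}
|A - A| = 19

A - A = {-12, -10, -8, -7, -5, -4, -3, -2, -1, 0, 1, 2, 3, 4, 5, 7, 8, 10, 12}


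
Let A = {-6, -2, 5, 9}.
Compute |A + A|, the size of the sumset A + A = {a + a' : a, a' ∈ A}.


A + A = {a + a' : a, a' ∈ A}; |A| = 4.
General bounds: 2|A| - 1 ≤ |A + A| ≤ |A|(|A|+1)/2, i.e. 7 ≤ |A + A| ≤ 10.
Lower bound 2|A|-1 is attained iff A is an arithmetic progression.
Enumerate sums a + a' for a ≤ a' (symmetric, so this suffices):
a = -6: -6+-6=-12, -6+-2=-8, -6+5=-1, -6+9=3
a = -2: -2+-2=-4, -2+5=3, -2+9=7
a = 5: 5+5=10, 5+9=14
a = 9: 9+9=18
Distinct sums: {-12, -8, -4, -1, 3, 7, 10, 14, 18}
|A + A| = 9

|A + A| = 9


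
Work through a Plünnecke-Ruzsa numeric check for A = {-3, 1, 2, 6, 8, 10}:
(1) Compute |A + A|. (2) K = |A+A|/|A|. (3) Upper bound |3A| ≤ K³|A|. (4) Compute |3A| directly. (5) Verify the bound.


|A| = 6.
Step 1: Compute A + A by enumerating all 36 pairs.
A + A = {-6, -2, -1, 2, 3, 4, 5, 7, 8, 9, 10, 11, 12, 14, 16, 18, 20}, so |A + A| = 17.
Step 2: Doubling constant K = |A + A|/|A| = 17/6 = 17/6 ≈ 2.8333.
Step 3: Plünnecke-Ruzsa gives |3A| ≤ K³·|A| = (2.8333)³ · 6 ≈ 136.4722.
Step 4: Compute 3A = A + A + A directly by enumerating all triples (a,b,c) ∈ A³; |3A| = 31.
Step 5: Check 31 ≤ 136.4722? Yes ✓.

K = 17/6, Plünnecke-Ruzsa bound K³|A| ≈ 136.4722, |3A| = 31, inequality holds.


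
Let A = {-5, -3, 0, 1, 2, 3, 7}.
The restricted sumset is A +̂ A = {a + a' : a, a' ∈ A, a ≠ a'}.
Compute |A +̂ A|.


Restricted sumset: A +̂ A = {a + a' : a ∈ A, a' ∈ A, a ≠ a'}.
Equivalently, take A + A and drop any sum 2a that is achievable ONLY as a + a for a ∈ A (i.e. sums representable only with equal summands).
Enumerate pairs (a, a') with a < a' (symmetric, so each unordered pair gives one sum; this covers all a ≠ a'):
  -5 + -3 = -8
  -5 + 0 = -5
  -5 + 1 = -4
  -5 + 2 = -3
  -5 + 3 = -2
  -5 + 7 = 2
  -3 + 0 = -3
  -3 + 1 = -2
  -3 + 2 = -1
  -3 + 3 = 0
  -3 + 7 = 4
  0 + 1 = 1
  0 + 2 = 2
  0 + 3 = 3
  0 + 7 = 7
  1 + 2 = 3
  1 + 3 = 4
  1 + 7 = 8
  2 + 3 = 5
  2 + 7 = 9
  3 + 7 = 10
Collected distinct sums: {-8, -5, -4, -3, -2, -1, 0, 1, 2, 3, 4, 5, 7, 8, 9, 10}
|A +̂ A| = 16
(Reference bound: |A +̂ A| ≥ 2|A| - 3 for |A| ≥ 2, with |A| = 7 giving ≥ 11.)

|A +̂ A| = 16


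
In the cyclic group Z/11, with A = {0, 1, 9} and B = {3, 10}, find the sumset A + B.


Work in Z/11Z: reduce every sum a + b modulo 11.
Enumerate all 6 pairs:
a = 0: 0+3=3, 0+10=10
a = 1: 1+3=4, 1+10=0
a = 9: 9+3=1, 9+10=8
Distinct residues collected: {0, 1, 3, 4, 8, 10}
|A + B| = 6 (out of 11 total residues).

A + B = {0, 1, 3, 4, 8, 10}


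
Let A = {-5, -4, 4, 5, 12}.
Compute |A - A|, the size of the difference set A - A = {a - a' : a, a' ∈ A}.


A - A = {a - a' : a, a' ∈ A}; |A| = 5.
Bounds: 2|A|-1 ≤ |A - A| ≤ |A|² - |A| + 1, i.e. 9 ≤ |A - A| ≤ 21.
Note: 0 ∈ A - A always (from a - a). The set is symmetric: if d ∈ A - A then -d ∈ A - A.
Enumerate nonzero differences d = a - a' with a > a' (then include -d):
Positive differences: {1, 7, 8, 9, 10, 16, 17}
Full difference set: {0} ∪ (positive diffs) ∪ (negative diffs).
|A - A| = 1 + 2·7 = 15 (matches direct enumeration: 15).

|A - A| = 15


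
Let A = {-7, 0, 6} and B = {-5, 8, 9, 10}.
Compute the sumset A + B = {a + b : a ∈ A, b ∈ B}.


A + B = {a + b : a ∈ A, b ∈ B}.
Enumerate all |A|·|B| = 3·4 = 12 pairs (a, b) and collect distinct sums.
a = -7: -7+-5=-12, -7+8=1, -7+9=2, -7+10=3
a = 0: 0+-5=-5, 0+8=8, 0+9=9, 0+10=10
a = 6: 6+-5=1, 6+8=14, 6+9=15, 6+10=16
Collecting distinct sums: A + B = {-12, -5, 1, 2, 3, 8, 9, 10, 14, 15, 16}
|A + B| = 11

A + B = {-12, -5, 1, 2, 3, 8, 9, 10, 14, 15, 16}


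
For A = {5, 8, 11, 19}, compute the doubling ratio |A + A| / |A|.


|A| = 4.
Compute A + A by enumerating all 16 pairs.
A + A = {10, 13, 16, 19, 22, 24, 27, 30, 38}, so |A + A| = 9.
K = |A + A| / |A| = 9/4 (already in lowest terms) ≈ 2.2500.
Reference: AP of size 4 gives K = 7/4 ≈ 1.7500; a fully generic set of size 4 gives K ≈ 2.5000.

|A| = 4, |A + A| = 9, K = 9/4.


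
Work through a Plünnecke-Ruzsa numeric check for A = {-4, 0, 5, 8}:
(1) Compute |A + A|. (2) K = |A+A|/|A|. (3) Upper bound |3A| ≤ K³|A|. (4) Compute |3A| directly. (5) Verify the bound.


|A| = 4.
Step 1: Compute A + A by enumerating all 16 pairs.
A + A = {-8, -4, 0, 1, 4, 5, 8, 10, 13, 16}, so |A + A| = 10.
Step 2: Doubling constant K = |A + A|/|A| = 10/4 = 10/4 ≈ 2.5000.
Step 3: Plünnecke-Ruzsa gives |3A| ≤ K³·|A| = (2.5000)³ · 4 ≈ 62.5000.
Step 4: Compute 3A = A + A + A directly by enumerating all triples (a,b,c) ∈ A³; |3A| = 19.
Step 5: Check 19 ≤ 62.5000? Yes ✓.

K = 10/4, Plünnecke-Ruzsa bound K³|A| ≈ 62.5000, |3A| = 19, inequality holds.


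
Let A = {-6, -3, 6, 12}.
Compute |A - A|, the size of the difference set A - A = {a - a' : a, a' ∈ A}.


A - A = {a - a' : a, a' ∈ A}; |A| = 4.
Bounds: 2|A|-1 ≤ |A - A| ≤ |A|² - |A| + 1, i.e. 7 ≤ |A - A| ≤ 13.
Note: 0 ∈ A - A always (from a - a). The set is symmetric: if d ∈ A - A then -d ∈ A - A.
Enumerate nonzero differences d = a - a' with a > a' (then include -d):
Positive differences: {3, 6, 9, 12, 15, 18}
Full difference set: {0} ∪ (positive diffs) ∪ (negative diffs).
|A - A| = 1 + 2·6 = 13 (matches direct enumeration: 13).

|A - A| = 13


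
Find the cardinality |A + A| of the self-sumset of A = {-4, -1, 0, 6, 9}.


A + A = {a + a' : a, a' ∈ A}; |A| = 5.
General bounds: 2|A| - 1 ≤ |A + A| ≤ |A|(|A|+1)/2, i.e. 9 ≤ |A + A| ≤ 15.
Lower bound 2|A|-1 is attained iff A is an arithmetic progression.
Enumerate sums a + a' for a ≤ a' (symmetric, so this suffices):
a = -4: -4+-4=-8, -4+-1=-5, -4+0=-4, -4+6=2, -4+9=5
a = -1: -1+-1=-2, -1+0=-1, -1+6=5, -1+9=8
a = 0: 0+0=0, 0+6=6, 0+9=9
a = 6: 6+6=12, 6+9=15
a = 9: 9+9=18
Distinct sums: {-8, -5, -4, -2, -1, 0, 2, 5, 6, 8, 9, 12, 15, 18}
|A + A| = 14

|A + A| = 14


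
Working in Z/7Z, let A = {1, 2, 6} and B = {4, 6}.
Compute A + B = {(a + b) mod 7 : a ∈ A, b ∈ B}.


Work in Z/7Z: reduce every sum a + b modulo 7.
Enumerate all 6 pairs:
a = 1: 1+4=5, 1+6=0
a = 2: 2+4=6, 2+6=1
a = 6: 6+4=3, 6+6=5
Distinct residues collected: {0, 1, 3, 5, 6}
|A + B| = 5 (out of 7 total residues).

A + B = {0, 1, 3, 5, 6}


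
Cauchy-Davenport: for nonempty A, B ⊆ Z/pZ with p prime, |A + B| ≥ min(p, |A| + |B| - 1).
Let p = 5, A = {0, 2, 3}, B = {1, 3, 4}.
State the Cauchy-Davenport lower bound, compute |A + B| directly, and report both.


Cauchy-Davenport: |A + B| ≥ min(p, |A| + |B| - 1) for A, B nonempty in Z/pZ.
|A| = 3, |B| = 3, p = 5.
CD lower bound = min(5, 3 + 3 - 1) = min(5, 5) = 5.
Compute A + B mod 5 directly:
a = 0: 0+1=1, 0+3=3, 0+4=4
a = 2: 2+1=3, 2+3=0, 2+4=1
a = 3: 3+1=4, 3+3=1, 3+4=2
A + B = {0, 1, 2, 3, 4}, so |A + B| = 5.
Verify: 5 ≥ 5? Yes ✓.

CD lower bound = 5, actual |A + B| = 5.


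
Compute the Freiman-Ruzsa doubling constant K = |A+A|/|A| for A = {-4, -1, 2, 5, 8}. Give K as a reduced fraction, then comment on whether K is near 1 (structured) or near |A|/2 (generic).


|A| = 5.
Compute A + A by enumerating all 25 pairs.
A + A = {-8, -5, -2, 1, 4, 7, 10, 13, 16}, so |A + A| = 9.
K = |A + A| / |A| = 9/5 (already in lowest terms) ≈ 1.8000.
Reference: AP of size 5 gives K = 9/5 ≈ 1.8000; a fully generic set of size 5 gives K ≈ 3.0000.

|A| = 5, |A + A| = 9, K = 9/5.


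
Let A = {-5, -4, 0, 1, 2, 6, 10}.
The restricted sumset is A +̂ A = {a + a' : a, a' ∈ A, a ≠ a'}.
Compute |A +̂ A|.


Restricted sumset: A +̂ A = {a + a' : a ∈ A, a' ∈ A, a ≠ a'}.
Equivalently, take A + A and drop any sum 2a that is achievable ONLY as a + a for a ∈ A (i.e. sums representable only with equal summands).
Enumerate pairs (a, a') with a < a' (symmetric, so each unordered pair gives one sum; this covers all a ≠ a'):
  -5 + -4 = -9
  -5 + 0 = -5
  -5 + 1 = -4
  -5 + 2 = -3
  -5 + 6 = 1
  -5 + 10 = 5
  -4 + 0 = -4
  -4 + 1 = -3
  -4 + 2 = -2
  -4 + 6 = 2
  -4 + 10 = 6
  0 + 1 = 1
  0 + 2 = 2
  0 + 6 = 6
  0 + 10 = 10
  1 + 2 = 3
  1 + 6 = 7
  1 + 10 = 11
  2 + 6 = 8
  2 + 10 = 12
  6 + 10 = 16
Collected distinct sums: {-9, -5, -4, -3, -2, 1, 2, 3, 5, 6, 7, 8, 10, 11, 12, 16}
|A +̂ A| = 16
(Reference bound: |A +̂ A| ≥ 2|A| - 3 for |A| ≥ 2, with |A| = 7 giving ≥ 11.)

|A +̂ A| = 16


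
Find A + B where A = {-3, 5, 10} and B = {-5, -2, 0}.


A + B = {a + b : a ∈ A, b ∈ B}.
Enumerate all |A|·|B| = 3·3 = 9 pairs (a, b) and collect distinct sums.
a = -3: -3+-5=-8, -3+-2=-5, -3+0=-3
a = 5: 5+-5=0, 5+-2=3, 5+0=5
a = 10: 10+-5=5, 10+-2=8, 10+0=10
Collecting distinct sums: A + B = {-8, -5, -3, 0, 3, 5, 8, 10}
|A + B| = 8

A + B = {-8, -5, -3, 0, 3, 5, 8, 10}


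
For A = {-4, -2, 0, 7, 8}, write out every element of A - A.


A - A = {a - a' : a, a' ∈ A}.
Compute a - a' for each ordered pair (a, a'):
a = -4: -4--4=0, -4--2=-2, -4-0=-4, -4-7=-11, -4-8=-12
a = -2: -2--4=2, -2--2=0, -2-0=-2, -2-7=-9, -2-8=-10
a = 0: 0--4=4, 0--2=2, 0-0=0, 0-7=-7, 0-8=-8
a = 7: 7--4=11, 7--2=9, 7-0=7, 7-7=0, 7-8=-1
a = 8: 8--4=12, 8--2=10, 8-0=8, 8-7=1, 8-8=0
Collecting distinct values (and noting 0 appears from a-a):
A - A = {-12, -11, -10, -9, -8, -7, -4, -2, -1, 0, 1, 2, 4, 7, 8, 9, 10, 11, 12}
|A - A| = 19

A - A = {-12, -11, -10, -9, -8, -7, -4, -2, -1, 0, 1, 2, 4, 7, 8, 9, 10, 11, 12}


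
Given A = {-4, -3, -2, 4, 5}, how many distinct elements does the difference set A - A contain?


A - A = {a - a' : a, a' ∈ A}; |A| = 5.
Bounds: 2|A|-1 ≤ |A - A| ≤ |A|² - |A| + 1, i.e. 9 ≤ |A - A| ≤ 21.
Note: 0 ∈ A - A always (from a - a). The set is symmetric: if d ∈ A - A then -d ∈ A - A.
Enumerate nonzero differences d = a - a' with a > a' (then include -d):
Positive differences: {1, 2, 6, 7, 8, 9}
Full difference set: {0} ∪ (positive diffs) ∪ (negative diffs).
|A - A| = 1 + 2·6 = 13 (matches direct enumeration: 13).

|A - A| = 13


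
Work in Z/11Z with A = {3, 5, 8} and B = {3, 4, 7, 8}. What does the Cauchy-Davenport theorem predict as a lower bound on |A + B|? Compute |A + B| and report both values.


Cauchy-Davenport: |A + B| ≥ min(p, |A| + |B| - 1) for A, B nonempty in Z/pZ.
|A| = 3, |B| = 4, p = 11.
CD lower bound = min(11, 3 + 4 - 1) = min(11, 6) = 6.
Compute A + B mod 11 directly:
a = 3: 3+3=6, 3+4=7, 3+7=10, 3+8=0
a = 5: 5+3=8, 5+4=9, 5+7=1, 5+8=2
a = 8: 8+3=0, 8+4=1, 8+7=4, 8+8=5
A + B = {0, 1, 2, 4, 5, 6, 7, 8, 9, 10}, so |A + B| = 10.
Verify: 10 ≥ 6? Yes ✓.

CD lower bound = 6, actual |A + B| = 10.


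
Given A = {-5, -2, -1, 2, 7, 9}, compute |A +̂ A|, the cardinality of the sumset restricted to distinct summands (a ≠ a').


Restricted sumset: A +̂ A = {a + a' : a ∈ A, a' ∈ A, a ≠ a'}.
Equivalently, take A + A and drop any sum 2a that is achievable ONLY as a + a for a ∈ A (i.e. sums representable only with equal summands).
Enumerate pairs (a, a') with a < a' (symmetric, so each unordered pair gives one sum; this covers all a ≠ a'):
  -5 + -2 = -7
  -5 + -1 = -6
  -5 + 2 = -3
  -5 + 7 = 2
  -5 + 9 = 4
  -2 + -1 = -3
  -2 + 2 = 0
  -2 + 7 = 5
  -2 + 9 = 7
  -1 + 2 = 1
  -1 + 7 = 6
  -1 + 9 = 8
  2 + 7 = 9
  2 + 9 = 11
  7 + 9 = 16
Collected distinct sums: {-7, -6, -3, 0, 1, 2, 4, 5, 6, 7, 8, 9, 11, 16}
|A +̂ A| = 14
(Reference bound: |A +̂ A| ≥ 2|A| - 3 for |A| ≥ 2, with |A| = 6 giving ≥ 9.)

|A +̂ A| = 14


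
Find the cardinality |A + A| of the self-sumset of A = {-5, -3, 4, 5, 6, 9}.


A + A = {a + a' : a, a' ∈ A}; |A| = 6.
General bounds: 2|A| - 1 ≤ |A + A| ≤ |A|(|A|+1)/2, i.e. 11 ≤ |A + A| ≤ 21.
Lower bound 2|A|-1 is attained iff A is an arithmetic progression.
Enumerate sums a + a' for a ≤ a' (symmetric, so this suffices):
a = -5: -5+-5=-10, -5+-3=-8, -5+4=-1, -5+5=0, -5+6=1, -5+9=4
a = -3: -3+-3=-6, -3+4=1, -3+5=2, -3+6=3, -3+9=6
a = 4: 4+4=8, 4+5=9, 4+6=10, 4+9=13
a = 5: 5+5=10, 5+6=11, 5+9=14
a = 6: 6+6=12, 6+9=15
a = 9: 9+9=18
Distinct sums: {-10, -8, -6, -1, 0, 1, 2, 3, 4, 6, 8, 9, 10, 11, 12, 13, 14, 15, 18}
|A + A| = 19

|A + A| = 19


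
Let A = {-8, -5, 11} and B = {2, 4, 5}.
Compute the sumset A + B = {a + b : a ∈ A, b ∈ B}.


A + B = {a + b : a ∈ A, b ∈ B}.
Enumerate all |A|·|B| = 3·3 = 9 pairs (a, b) and collect distinct sums.
a = -8: -8+2=-6, -8+4=-4, -8+5=-3
a = -5: -5+2=-3, -5+4=-1, -5+5=0
a = 11: 11+2=13, 11+4=15, 11+5=16
Collecting distinct sums: A + B = {-6, -4, -3, -1, 0, 13, 15, 16}
|A + B| = 8

A + B = {-6, -4, -3, -1, 0, 13, 15, 16}


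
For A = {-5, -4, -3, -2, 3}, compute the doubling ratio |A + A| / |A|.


|A| = 5.
Compute A + A by enumerating all 25 pairs.
A + A = {-10, -9, -8, -7, -6, -5, -4, -2, -1, 0, 1, 6}, so |A + A| = 12.
K = |A + A| / |A| = 12/5 (already in lowest terms) ≈ 2.4000.
Reference: AP of size 5 gives K = 9/5 ≈ 1.8000; a fully generic set of size 5 gives K ≈ 3.0000.

|A| = 5, |A + A| = 12, K = 12/5.


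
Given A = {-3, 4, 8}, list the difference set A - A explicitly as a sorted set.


A - A = {a - a' : a, a' ∈ A}.
Compute a - a' for each ordered pair (a, a'):
a = -3: -3--3=0, -3-4=-7, -3-8=-11
a = 4: 4--3=7, 4-4=0, 4-8=-4
a = 8: 8--3=11, 8-4=4, 8-8=0
Collecting distinct values (and noting 0 appears from a-a):
A - A = {-11, -7, -4, 0, 4, 7, 11}
|A - A| = 7

A - A = {-11, -7, -4, 0, 4, 7, 11}


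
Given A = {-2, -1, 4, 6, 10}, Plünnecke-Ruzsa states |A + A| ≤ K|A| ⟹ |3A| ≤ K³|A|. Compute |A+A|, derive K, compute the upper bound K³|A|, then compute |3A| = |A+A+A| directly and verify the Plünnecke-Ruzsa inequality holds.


|A| = 5.
Step 1: Compute A + A by enumerating all 25 pairs.
A + A = {-4, -3, -2, 2, 3, 4, 5, 8, 9, 10, 12, 14, 16, 20}, so |A + A| = 14.
Step 2: Doubling constant K = |A + A|/|A| = 14/5 = 14/5 ≈ 2.8000.
Step 3: Plünnecke-Ruzsa gives |3A| ≤ K³·|A| = (2.8000)³ · 5 ≈ 109.7600.
Step 4: Compute 3A = A + A + A directly by enumerating all triples (a,b,c) ∈ A³; |3A| = 27.
Step 5: Check 27 ≤ 109.7600? Yes ✓.

K = 14/5, Plünnecke-Ruzsa bound K³|A| ≈ 109.7600, |3A| = 27, inequality holds.
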